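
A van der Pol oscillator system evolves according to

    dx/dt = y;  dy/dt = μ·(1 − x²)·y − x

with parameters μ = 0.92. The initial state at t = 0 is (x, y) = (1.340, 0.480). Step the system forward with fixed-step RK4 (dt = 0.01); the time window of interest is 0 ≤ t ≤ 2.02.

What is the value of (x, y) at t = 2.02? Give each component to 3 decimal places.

t=0.000: state=(1.340, 0.480)
step 1 (dt=0.01): k1=(0.480, -1.691), k2=(0.472, -1.690), k3=(0.472, -1.690), k4=(0.463, -1.689); state += dt/6·(k1+2k2+2k3+k4)
t=0.010: state=(1.345, 0.463)
t=0.020: state=(1.349, 0.446)
t=0.030: state=(1.354, 0.429)
continuing one RK4 step at a time; state shown every 10 steps (Δt=0.1):
t=0.100: state=(1.380, 0.313)
t=0.200: state=(1.403, 0.154)
t=0.300: state=(1.411, 0.006)
t=0.400: state=(1.404, -0.129)
t=0.500: state=(1.385, -0.252)
t=0.600: state=(1.354, -0.364)
t=0.700: state=(1.313, -0.468)
t=0.800: state=(1.261, -0.566)
t=0.900: state=(1.200, -0.660)
t=1.000: state=(1.129, -0.753)
t=1.100: state=(1.049, -0.848)
t=1.200: state=(0.959, -0.948)
t=1.300: state=(0.859, -1.055)
t=1.400: state=(0.748, -1.172)
t=1.500: state=(0.624, -1.300)
t=1.600: state=(0.487, -1.443)
t=1.700: state=(0.335, -1.600)
t=1.800: state=(0.167, -1.770)
t=1.900: state=(-0.019, -1.947)
t=2.000: state=(-0.222, -2.119)
t=2.020: state=(-0.265, -2.151)

(x, y) = (-0.265, -2.151)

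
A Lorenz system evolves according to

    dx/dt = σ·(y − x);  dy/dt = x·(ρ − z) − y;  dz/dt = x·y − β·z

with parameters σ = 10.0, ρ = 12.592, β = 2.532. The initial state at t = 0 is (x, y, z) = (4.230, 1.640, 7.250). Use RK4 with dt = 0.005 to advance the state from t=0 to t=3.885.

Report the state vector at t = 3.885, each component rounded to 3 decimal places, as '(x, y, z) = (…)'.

(x, y, z) = (4.820, 5.055, 10.606)

t=0.000: state=(4.230, 1.640, 7.250)
step 1 (dt=0.005): k1=(-25.900, 20.957, -11.420), k2=(-24.729, 20.677, -11.235), k3=(-24.765, 20.692, -11.235), k4=(-23.627, 20.422, -11.056); state += dt/6·(k1+2k2+2k3+k4)
t=0.005: state=(4.106, 1.743, 7.194)
t=0.010: state=(3.993, 1.844, 7.139)
t=0.015: state=(3.891, 1.943, 7.087)
continuing one RK4 step at a time; state shown every 40 steps (Δt=0.2):
t=0.200: state=(4.014, 5.228, 6.365)
t=0.400: state=(7.269, 8.764, 10.605)
t=0.600: state=(7.086, 5.384, 15.551)
t=0.800: state=(3.754, 2.724, 12.314)
t=1.000: state=(3.170, 3.484, 8.921)
t=1.200: state=(4.700, 5.859, 8.247)
t=1.400: state=(7.007, 7.727, 11.790)
t=1.600: state=(6.301, 5.089, 14.273)
t=1.800: state=(4.166, 3.555, 11.793)
t=2.000: state=(4.022, 4.422, 9.500)
t=2.200: state=(5.444, 6.337, 9.782)
t=2.400: state=(6.668, 6.729, 12.599)
t=2.600: state=(5.609, 4.768, 13.191)
t=2.800: state=(4.420, 4.193, 11.226)
t=3.000: state=(4.709, 5.167, 10.016)
t=3.200: state=(5.853, 6.384, 10.970)
t=3.400: state=(6.186, 5.920, 12.715)
t=3.600: state=(5.220, 4.720, 12.336)
t=3.800: state=(4.707, 4.729, 10.951)
t=3.885: state=(4.820, 5.055, 10.606)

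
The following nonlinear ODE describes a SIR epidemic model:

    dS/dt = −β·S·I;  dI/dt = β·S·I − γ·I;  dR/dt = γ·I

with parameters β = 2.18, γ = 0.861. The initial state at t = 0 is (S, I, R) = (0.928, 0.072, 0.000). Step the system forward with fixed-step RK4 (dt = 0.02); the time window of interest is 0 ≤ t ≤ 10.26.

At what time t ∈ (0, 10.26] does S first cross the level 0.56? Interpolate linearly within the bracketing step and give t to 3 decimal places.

t=0.000: state=(0.928, 0.072, 0.000)
step 1 (dt=0.02): k1=(-0.146, 0.084, 0.062), k2=(-0.147, 0.084, 0.063), k3=(-0.147, 0.084, 0.063), k4=(-0.149, 0.085, 0.063); state += dt/6·(k1+2k2+2k3+k4)
t=0.020: state=(0.925, 0.074, 0.001)
t=0.040: state=(0.922, 0.075, 0.003)
t=0.060: state=(0.919, 0.077, 0.004)
continuing one RK4 step at a time; state shown every 25 steps (Δt=0.5):
t=0.500: state=(0.836, 0.123, 0.041)
t=1.000: state=(0.707, 0.186, 0.108)
t=1.480: state=(0.565, 0.239, 0.196)
next step: t=1.500: state=(0.559, 0.241, 0.200) — S has crossed 0.56
linear interpolation between t=1.480 (0.56502) and t=1.500 (0.55914) → t≈1.497

t = 1.497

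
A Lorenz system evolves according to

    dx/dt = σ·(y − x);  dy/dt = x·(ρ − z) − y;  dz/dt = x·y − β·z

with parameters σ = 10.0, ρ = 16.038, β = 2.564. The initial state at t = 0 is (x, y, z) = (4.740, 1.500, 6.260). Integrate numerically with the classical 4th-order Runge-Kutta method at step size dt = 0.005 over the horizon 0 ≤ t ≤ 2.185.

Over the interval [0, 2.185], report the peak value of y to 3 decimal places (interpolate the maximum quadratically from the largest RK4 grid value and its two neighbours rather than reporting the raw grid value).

t=0.000: state=(4.740, 1.500, 6.260)
step 1 (dt=0.005): k1=(-32.400, 44.848, -8.941), k2=(-30.469, 44.048, -8.482), k3=(-30.537, 44.092, -8.487), k4=(-28.669, 43.329, -8.050); state += dt/6·(k1+2k2+2k3+k4)
t=0.005: state=(4.587, 1.720, 6.218)
t=0.010: state=(4.453, 1.934, 6.179)
t=0.015: state=(4.335, 2.140, 6.145)
continuing one RK4 step at a time; state shown every 20 steps (Δt=0.1):
t=0.100: state=(4.100, 5.217, 6.085)
t=0.200: state=(6.206, 9.107, 7.974)
t=0.300: state=(9.326, 12.140, 13.815)
t=0.400: state=(10.436, 9.319, 20.847)
t=0.500: state=(7.493, 3.535, 21.212)
t=0.600: state=(3.986, 1.298, 17.486)
t=0.700: state=(2.219, 1.254, 13.838)
t=0.800: state=(1.794, 1.807, 10.963)
t=0.900: state=(2.130, 2.771, 8.869)
t=1.000: state=(3.100, 4.435, 7.686)
t=1.100: state=(4.881, 7.137, 7.988)
t=1.200: state=(7.522, 10.366, 11.096)
t=1.300: state=(9.781, 10.896, 17.229)
t=1.400: state=(9.039, 6.568, 20.961)
t=1.500: state=(5.928, 2.802, 19.169)
t=1.600: state=(3.505, 1.870, 15.708)
t=1.700: state=(2.560, 2.207, 12.663)
t=1.800: state=(2.640, 3.107, 10.388)
t=1.900: state=(3.463, 4.651, 9.069)
t=2.000: state=(5.046, 7.026, 9.214)
t=2.100: state=(7.307, 9.684, 11.793)
t=2.185: state=(9.008, 10.337, 15.957)
largest grid value and its neighbours: y(0.305)=12.17465, y(0.310)=12.19157, y(0.315)=12.19031
parabola through these three points peaks at t≈0.312 with y≈12.19326

max y = 12.193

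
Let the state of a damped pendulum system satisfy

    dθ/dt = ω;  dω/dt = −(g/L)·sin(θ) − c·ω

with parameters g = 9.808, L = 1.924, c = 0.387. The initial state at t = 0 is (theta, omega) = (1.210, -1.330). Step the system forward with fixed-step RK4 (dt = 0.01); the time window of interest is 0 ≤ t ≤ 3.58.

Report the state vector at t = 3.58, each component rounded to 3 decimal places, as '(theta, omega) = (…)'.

(theta, omega) = (-0.114, -1.372)

t=0.000: state=(1.210, -1.330)
step 1 (dt=0.01): k1=(-1.330, -4.255), k2=(-1.351, -4.234), k3=(-1.351, -4.234), k4=(-1.372, -4.214); state += dt/6·(k1+2k2+2k3+k4)
t=0.010: state=(1.196, -1.372)
t=0.020: state=(1.183, -1.414)
t=0.030: state=(1.168, -1.456)
continuing one RK4 step at a time; state shown every 20 steps (Δt=0.2):
t=0.200: state=(0.865, -2.077)
t=0.400: state=(0.401, -2.501)
t=0.600: state=(-0.103, -2.454)
t=0.800: state=(-0.550, -1.949)
t=1.000: state=(-0.864, -1.158)
t=1.200: state=(-1.007, -0.274)
t=1.400: state=(-0.976, 0.575)
t=1.600: state=(-0.786, 1.294)
t=1.800: state=(-0.474, 1.778)
t=2.000: state=(-0.098, 1.920)
t=2.200: state=(0.269, 1.688)
t=2.400: state=(0.558, 1.160)
t=2.600: state=(0.723, 0.478)
t=2.800: state=(0.748, -0.224)
t=3.000: state=(0.639, -0.841)
t=3.200: state=(0.423, -1.279)
t=3.400: state=(0.144, -1.459)
t=3.580: state=(-0.114, -1.372)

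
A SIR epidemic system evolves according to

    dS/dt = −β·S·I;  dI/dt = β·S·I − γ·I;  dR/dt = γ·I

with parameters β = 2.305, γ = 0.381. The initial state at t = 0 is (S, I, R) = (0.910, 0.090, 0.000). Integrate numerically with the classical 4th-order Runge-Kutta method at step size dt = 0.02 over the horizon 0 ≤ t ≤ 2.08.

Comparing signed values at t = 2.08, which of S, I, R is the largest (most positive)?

largest component: I

t=0.000: state=(0.910, 0.090, 0.000)
step 1 (dt=0.02): k1=(-0.189, 0.154, 0.034), k2=(-0.192, 0.157, 0.035), k3=(-0.192, 0.157, 0.035), k4=(-0.195, 0.159, 0.035); state += dt/6·(k1+2k2+2k3+k4)
t=0.020: state=(0.906, 0.093, 0.001)
t=0.040: state=(0.902, 0.096, 0.001)
t=0.060: state=(0.898, 0.100, 0.002)
continuing one RK4 step at a time; state shown every 5 steps (Δt=0.1):
t=0.100: state=(0.890, 0.107, 0.004)
t=0.200: state=(0.866, 0.126, 0.008)
t=0.300: state=(0.839, 0.147, 0.013)
t=0.400: state=(0.809, 0.171, 0.019)
t=0.500: state=(0.775, 0.198, 0.026)
t=0.600: state=(0.738, 0.227, 0.035)
t=0.700: state=(0.698, 0.258, 0.044)
t=0.800: state=(0.656, 0.290, 0.054)
t=0.900: state=(0.611, 0.323, 0.066)
t=1.000: state=(0.565, 0.356, 0.079)
t=1.100: state=(0.518, 0.389, 0.093)
t=1.200: state=(0.472, 0.419, 0.108)
t=1.300: state=(0.427, 0.448, 0.125)
t=1.400: state=(0.384, 0.473, 0.143)
t=1.500: state=(0.344, 0.495, 0.161)
t=1.600: state=(0.306, 0.514, 0.180)
t=1.700: state=(0.271, 0.529, 0.200)
t=1.800: state=(0.240, 0.540, 0.220)
t=1.900: state=(0.212, 0.547, 0.241)
t=2.000: state=(0.186, 0.552, 0.262)
t=2.080: state=(0.168, 0.553, 0.279)
compare at T: S=0.168, I=0.553, R=0.279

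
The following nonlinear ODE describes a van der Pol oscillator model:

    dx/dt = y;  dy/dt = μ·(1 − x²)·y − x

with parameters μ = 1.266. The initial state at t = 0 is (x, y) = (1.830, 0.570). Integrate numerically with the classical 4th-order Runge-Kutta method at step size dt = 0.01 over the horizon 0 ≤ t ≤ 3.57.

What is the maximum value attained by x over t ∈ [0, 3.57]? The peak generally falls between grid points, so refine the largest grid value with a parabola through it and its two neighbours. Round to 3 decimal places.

max x = 1.885

t=0.000: state=(1.830, 0.570)
step 1 (dt=0.01): k1=(0.570, -3.525), k2=(0.552, -3.483), k3=(0.553, -3.483), k4=(0.535, -3.441); state += dt/6·(k1+2k2+2k3+k4)
t=0.010: state=(1.836, 0.535)
t=0.020: state=(1.841, 0.501)
t=0.030: state=(1.846, 0.468)
continuing one RK4 step at a time; state shown every 20 steps (Δt=0.2):
t=0.200: state=(1.885, 0.028)
t=0.400: state=(1.858, -0.263)
t=0.600: state=(1.788, -0.422)
t=0.800: state=(1.693, -0.526)
t=1.000: state=(1.579, -0.612)
t=1.200: state=(1.448, -0.700)
t=1.400: state=(1.297, -0.807)
t=1.600: state=(1.123, -0.946)
t=1.800: state=(0.915, -1.139)
t=2.000: state=(0.661, -1.418)
t=2.200: state=(0.340, -1.821)
t=2.400: state=(-0.076, -2.359)
t=2.600: state=(-0.603, -2.867)
t=2.800: state=(-1.186, -2.815)
t=3.000: state=(-1.667, -1.884)
t=3.200: state=(-1.929, -0.779)
t=3.400: state=(-2.009, -0.093)
t=3.570: state=(-1.997, 0.202)
largest grid value and its neighbours: x(0.200)=1.88454, x(0.210)=1.88472, x(0.220)=1.88470
parabola through these three points peaks at t≈0.214 with x≈1.88474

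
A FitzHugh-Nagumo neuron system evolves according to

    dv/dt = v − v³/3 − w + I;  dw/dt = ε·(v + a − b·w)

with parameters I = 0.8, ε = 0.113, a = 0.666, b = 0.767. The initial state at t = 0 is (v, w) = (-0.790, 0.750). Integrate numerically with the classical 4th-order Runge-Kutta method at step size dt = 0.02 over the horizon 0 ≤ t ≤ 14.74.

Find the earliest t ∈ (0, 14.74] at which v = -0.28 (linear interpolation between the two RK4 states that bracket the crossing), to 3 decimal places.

t = 10.403

t=0.000: state=(-0.790, 0.750)
step 1 (dt=0.02): k1=(-0.576, -0.079), k2=(-0.577, -0.080), k3=(-0.577, -0.080), k4=(-0.578, -0.080); state += dt/6·(k1+2k2+2k3+k4)
t=0.020: state=(-0.802, 0.748)
t=0.040: state=(-0.813, 0.747)
t=0.060: state=(-0.825, 0.745)
continuing one RK4 step at a time; state shown every 25 steps (Δt=0.5):
t=0.500: state=(-1.082, 0.703)
t=1.000: state=(-1.325, 0.643)
t=1.500: state=(-1.469, 0.575)
t=2.000: state=(-1.524, 0.504)
t=2.500: state=(-1.528, 0.435)
t=3.000: state=(-1.505, 0.370)
t=3.500: state=(-1.469, 0.309)
t=4.000: state=(-1.427, 0.252)
t=4.500: state=(-1.381, 0.201)
t=5.000: state=(-1.331, 0.154)
t=5.500: state=(-1.279, 0.112)
t=6.000: state=(-1.225, 0.075)
t=6.500: state=(-1.167, 0.043)
t=7.000: state=(-1.104, 0.015)
t=7.500: state=(-1.036, -0.008)
t=8.000: state=(-0.960, -0.026)
t=8.500: state=(-0.874, -0.039)
t=9.000: state=(-0.770, -0.046)
t=9.500: state=(-0.642, -0.047)
t=10.000: state=(-0.470, -0.039)
t=10.400: state=(-0.282, -0.025)
next step: t=10.420: state=(-0.270, -0.024) — v has crossed -0.28
linear interpolation between t=10.400 (-0.28154) and t=10.420 (-0.27043) → t≈10.403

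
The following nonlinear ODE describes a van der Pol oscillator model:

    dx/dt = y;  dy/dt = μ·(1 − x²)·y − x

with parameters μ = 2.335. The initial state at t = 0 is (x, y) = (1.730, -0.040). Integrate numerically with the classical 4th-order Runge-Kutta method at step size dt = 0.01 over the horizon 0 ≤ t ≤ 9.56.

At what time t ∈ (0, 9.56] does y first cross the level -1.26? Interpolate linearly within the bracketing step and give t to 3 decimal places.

t = 1.904

t=0.000: state=(1.730, -0.040)
step 1 (dt=0.01): k1=(-0.040, -1.544), k2=(-0.048, -1.508), k3=(-0.048, -1.509), k4=(-0.055, -1.473); state += dt/6·(k1+2k2+2k3+k4)
t=0.010: state=(1.730, -0.055)
t=0.020: state=(1.729, -0.069)
t=0.030: state=(1.728, -0.083)
continuing one RK4 step at a time; state shown every 50 steps (Δt=0.5):
t=0.500: state=(1.606, -0.362)
t=1.000: state=(1.393, -0.493)
t=1.500: state=(1.095, -0.734)
t=1.900: state=(0.716, -1.252)
next step: t=1.910: state=(0.703, -1.273) — y has crossed -1.26
linear interpolation between t=1.900 (-1.25174) and t=1.910 (-1.27347) → t≈1.904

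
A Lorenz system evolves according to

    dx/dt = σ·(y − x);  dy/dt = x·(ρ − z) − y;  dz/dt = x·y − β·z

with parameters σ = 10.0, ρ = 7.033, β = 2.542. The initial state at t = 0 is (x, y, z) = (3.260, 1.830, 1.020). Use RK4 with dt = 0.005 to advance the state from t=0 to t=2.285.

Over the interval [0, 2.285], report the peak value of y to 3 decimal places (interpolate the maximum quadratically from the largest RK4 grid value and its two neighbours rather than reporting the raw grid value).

t=0.000: state=(3.260, 1.830, 1.020)
step 1 (dt=0.005): k1=(-14.300, 17.772, 3.373), k2=(-13.498, 17.486, 3.429), k3=(-13.525, 17.498, 3.430), k4=(-12.749, 17.223, 3.485); state += dt/6·(k1+2k2+2k3+k4)
t=0.005: state=(3.192, 1.917, 1.037)
t=0.010: state=(3.132, 2.002, 1.055)
t=0.015: state=(3.079, 2.085, 1.073)
continuing one RK4 step at a time; state shown every 20 steps (Δt=0.1):
t=0.100: state=(2.912, 3.280, 1.468)
t=0.200: state=(3.616, 4.557, 2.271)
t=0.300: state=(4.656, 5.727, 3.671)
t=0.400: state=(5.604, 6.342, 5.649)
t=0.500: state=(5.974, 5.928, 7.598)
t=0.600: state=(5.518, 4.710, 8.626)
t=0.700: state=(4.540, 3.489, 8.494)
t=0.800: state=(3.572, 2.737, 7.676)
t=0.900: state=(2.913, 2.430, 6.674)
t=1.000: state=(2.590, 2.414, 5.753)
t=1.100: state=(2.535, 2.588, 5.021)
t=1.200: state=(2.679, 2.907, 4.523)
t=1.300: state=(2.978, 3.342, 4.288)
t=1.400: state=(3.394, 3.855, 4.342)
t=1.500: state=(3.876, 4.364, 4.696)
t=1.600: state=(4.335, 4.746, 5.310)
t=1.700: state=(4.657, 4.873, 6.049)
t=1.800: state=(4.743, 4.695, 6.695)
t=1.900: state=(4.576, 4.306, 7.051)
t=2.000: state=(4.245, 3.875, 7.058)
t=2.100: state=(3.881, 3.541, 6.795)
t=2.200: state=(3.590, 3.357, 6.398)
t=2.285: state=(3.439, 3.316, 6.046)
largest grid value and its neighbours: y(0.410)=6.35043, y(0.415)=6.35054, y(0.420)=6.34782
parabola through these three points peaks at t≈0.413 with y≈6.35084

max y = 6.351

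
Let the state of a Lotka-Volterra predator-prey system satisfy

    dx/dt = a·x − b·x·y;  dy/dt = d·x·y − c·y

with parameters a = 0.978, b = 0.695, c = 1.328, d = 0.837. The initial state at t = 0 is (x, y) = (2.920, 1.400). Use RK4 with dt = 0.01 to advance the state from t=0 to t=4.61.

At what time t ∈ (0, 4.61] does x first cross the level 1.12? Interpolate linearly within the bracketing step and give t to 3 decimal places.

t = 1.401

t=0.000: state=(2.920, 1.400)
step 1 (dt=0.01): k1=(0.015, 1.562), k2=(-0.001, 1.571), k3=(-0.001, 1.571), k4=(-0.017, 1.580); state += dt/6·(k1+2k2+2k3+k4)
t=0.010: state=(2.920, 1.416)
t=0.020: state=(2.920, 1.432)
t=0.030: state=(2.919, 1.448)
continuing one RK4 step at a time; state shown every 20 steps (Δt=0.2):
t=0.200: state=(2.856, 1.744)
t=0.400: state=(2.654, 2.125)
t=0.600: state=(2.342, 2.478)
t=0.800: state=(1.980, 2.729)
t=1.000: state=(1.634, 2.830)
t=1.200: state=(1.343, 2.781)
t=1.400: state=(1.121, 2.618)
next step: t=1.410: state=(1.112, 2.608) — x has crossed 1.12
linear interpolation between t=1.400 (1.12093) and t=1.410 (1.11158) → t≈1.401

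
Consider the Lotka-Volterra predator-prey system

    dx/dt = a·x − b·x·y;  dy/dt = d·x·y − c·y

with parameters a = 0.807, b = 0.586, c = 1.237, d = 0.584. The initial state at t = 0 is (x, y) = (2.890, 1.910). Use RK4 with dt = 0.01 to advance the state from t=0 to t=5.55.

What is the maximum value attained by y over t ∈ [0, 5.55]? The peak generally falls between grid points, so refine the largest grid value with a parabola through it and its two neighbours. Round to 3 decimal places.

t=0.000: state=(2.890, 1.910)
step 1 (dt=0.01): k1=(-0.902, 0.861), k2=(-0.908, 0.858), k3=(-0.908, 0.858), k4=(-0.914, 0.855); state += dt/6·(k1+2k2+2k3+k4)
t=0.010: state=(2.881, 1.919)
t=0.020: state=(2.872, 1.927)
t=0.030: state=(2.862, 1.936)
continuing one RK4 step at a time; state shown every 20 steps (Δt=0.2):
t=0.200: state=(2.689, 2.067)
t=0.400: state=(2.463, 2.180)
t=0.600: state=(2.233, 2.240)
t=0.800: state=(2.017, 2.241)
t=1.000: state=(1.827, 2.189)
t=1.200: state=(1.670, 2.096)
t=1.400: state=(1.546, 1.974)
t=1.600: state=(1.453, 1.836)
t=1.800: state=(1.388, 1.692)
t=2.000: state=(1.349, 1.550)
t=2.200: state=(1.333, 1.415)
t=2.400: state=(1.337, 1.291)
t=2.600: state=(1.359, 1.180)
t=2.800: state=(1.399, 1.082)
t=3.000: state=(1.456, 0.998)
t=3.200: state=(1.529, 0.927)
t=3.400: state=(1.617, 0.870)
t=3.600: state=(1.721, 0.826)
t=3.800: state=(1.839, 0.793)
t=4.000: state=(1.972, 0.774)
t=4.200: state=(2.118, 0.767)
t=4.400: state=(2.274, 0.774)
t=4.600: state=(2.438, 0.796)
t=4.800: state=(2.604, 0.834)
t=5.000: state=(2.766, 0.891)
t=5.200: state=(2.916, 0.970)
t=5.400: state=(3.041, 1.073)
t=5.550: state=(3.110, 1.167)
largest grid value and its neighbours: y(0.690)=2.24712, y(0.700)=2.24725, y(0.710)=2.24722
parabola through these three points peaks at t≈0.703 with y≈2.24725

max y = 2.247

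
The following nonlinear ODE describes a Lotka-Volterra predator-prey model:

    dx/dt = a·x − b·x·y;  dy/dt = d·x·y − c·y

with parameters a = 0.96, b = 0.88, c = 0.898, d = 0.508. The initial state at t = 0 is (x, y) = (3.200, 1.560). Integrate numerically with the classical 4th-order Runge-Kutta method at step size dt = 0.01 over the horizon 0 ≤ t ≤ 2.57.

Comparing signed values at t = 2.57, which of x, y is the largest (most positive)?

t=0.000: state=(3.200, 1.560)
step 1 (dt=0.01): k1=(-1.321, 1.135), k2=(-1.334, 1.134), k3=(-1.334, 1.134), k4=(-1.347, 1.133); state += dt/6·(k1+2k2+2k3+k4)
t=0.010: state=(3.187, 1.571)
t=0.020: state=(3.173, 1.583)
t=0.030: state=(3.159, 1.594)
continuing one RK4 step at a time; state shown every 10 steps (Δt=0.1):
t=0.100: state=(3.055, 1.672)
t=0.200: state=(2.890, 1.777)
t=0.300: state=(2.708, 1.873)
t=0.400: state=(2.519, 1.955)
t=0.500: state=(2.327, 2.022)
t=0.600: state=(2.139, 2.070)
t=0.700: state=(1.960, 2.100)
t=0.800: state=(1.792, 2.111)
t=0.900: state=(1.639, 2.105)
t=1.000: state=(1.500, 2.084)
t=1.100: state=(1.376, 2.049)
t=1.200: state=(1.268, 2.003)
t=1.300: state=(1.172, 1.948)
t=1.400: state=(1.090, 1.886)
t=1.500: state=(1.019, 1.819)
t=1.600: state=(0.959, 1.749)
t=1.700: state=(0.908, 1.676)
t=1.800: state=(0.865, 1.603)
t=1.900: state=(0.830, 1.529)
t=2.000: state=(0.801, 1.457)
t=2.100: state=(0.778, 1.386)
t=2.200: state=(0.760, 1.318)
t=2.300: state=(0.748, 1.252)
t=2.400: state=(0.739, 1.188)
t=2.500: state=(0.735, 1.127)
t=2.570: state=(0.734, 1.087)
compare at T: x=0.734, y=1.087

largest component: y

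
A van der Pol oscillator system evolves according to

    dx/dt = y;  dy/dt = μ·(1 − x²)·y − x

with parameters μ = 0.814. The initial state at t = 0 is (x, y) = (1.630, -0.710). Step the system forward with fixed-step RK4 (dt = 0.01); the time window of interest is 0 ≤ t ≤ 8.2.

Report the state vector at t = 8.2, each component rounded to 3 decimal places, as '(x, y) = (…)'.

t=0.000: state=(1.630, -0.710)
step 1 (dt=0.01): k1=(-0.710, -0.672), k2=(-0.713, -0.671), k3=(-0.713, -0.671), k4=(-0.717, -0.670); state += dt/6·(k1+2k2+2k3+k4)
t=0.010: state=(1.623, -0.717)
t=0.020: state=(1.616, -0.723)
t=0.030: state=(1.608, -0.730)
continuing one RK4 step at a time; state shown every 50 steps (Δt=0.5):
t=0.500: state=(1.190, -1.063)
t=1.000: state=(0.532, -1.624)
t=1.500: state=(-0.482, -2.408)
t=2.000: state=(-1.614, -1.679)
t=2.500: state=(-1.998, -0.029)
t=3.000: state=(-1.833, 0.581)
t=3.500: state=(-1.463, 0.892)
t=4.000: state=(-0.925, 1.300)
t=4.500: state=(-0.109, 2.023)
t=5.000: state=(1.066, 2.421)
t=5.500: state=(1.910, 0.765)
t=6.000: state=(1.963, -0.345)
t=6.500: state=(1.683, -0.732)
t=7.000: state=(1.240, -1.054)
t=7.500: state=(0.593, -1.590)
t=8.000: state=(-0.404, -2.391)
t=8.200: state=(-0.897, -2.485)

(x, y) = (-0.897, -2.485)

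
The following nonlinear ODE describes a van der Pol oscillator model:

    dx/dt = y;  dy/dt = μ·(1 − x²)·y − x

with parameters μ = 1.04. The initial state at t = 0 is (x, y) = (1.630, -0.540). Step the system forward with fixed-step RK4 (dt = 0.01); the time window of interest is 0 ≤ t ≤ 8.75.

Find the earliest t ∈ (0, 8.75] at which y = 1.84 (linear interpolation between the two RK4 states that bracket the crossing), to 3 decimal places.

t=0.000: state=(1.630, -0.540)
step 1 (dt=0.01): k1=(-0.540, -0.699), k2=(-0.543, -0.696), k3=(-0.543, -0.696), k4=(-0.547, -0.692); state += dt/6·(k1+2k2+2k3+k4)
t=0.010: state=(1.625, -0.547)
t=0.020: state=(1.619, -0.554)
t=0.030: state=(1.613, -0.561)
continuing one RK4 step at a time; state shown every 50 steps (Δt=0.5):
t=0.500: state=(1.279, -0.863)
t=1.000: state=(0.739, -1.354)
t=1.500: state=(-0.157, -2.310)
t=2.000: state=(-1.427, -2.228)
t=2.500: state=(-1.992, -0.185)
t=3.000: state=(-1.880, 0.476)
t=3.500: state=(-1.578, 0.719)
t=4.000: state=(-1.151, 1.018)
t=4.500: state=(-0.509, 1.630)
t=4.610: state=(-0.318, 1.840)
next step: t=4.620: state=(-0.300, 1.860) — y has crossed 1.84
linear interpolation between t=4.610 (1.83952) and t=4.620 (1.86001) → t≈4.610

t = 4.610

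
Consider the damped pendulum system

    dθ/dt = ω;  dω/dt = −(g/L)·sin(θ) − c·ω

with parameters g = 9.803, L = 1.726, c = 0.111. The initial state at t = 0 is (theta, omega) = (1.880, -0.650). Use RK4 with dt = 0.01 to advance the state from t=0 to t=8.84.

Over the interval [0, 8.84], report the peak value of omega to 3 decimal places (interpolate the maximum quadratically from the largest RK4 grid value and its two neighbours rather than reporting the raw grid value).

max omega = 3.461

t=0.000: state=(1.880, -0.650)
step 1 (dt=0.01): k1=(-0.650, -5.338), k2=(-0.677, -5.341), k3=(-0.677, -5.341), k4=(-0.703, -5.344); state += dt/6·(k1+2k2+2k3+k4)
t=0.010: state=(1.873, -0.703)
t=0.020: state=(1.866, -0.757)
t=0.030: state=(1.858, -0.810)
continuing one RK4 step at a time; state shown every 50 steps (Δt=0.5):
t=0.500: state=(0.884, -3.252)
t=1.000: state=(-0.883, -3.032)
t=1.500: state=(-1.708, -0.218)
t=2.000: state=(-1.123, 2.511)
t=2.500: state=(0.480, 3.211)
t=3.000: state=(1.504, 0.677)
t=3.500: state=(1.140, -2.078)
t=4.000: state=(-0.301, -3.080)
t=4.500: state=(-1.345, -0.807)
t=5.000: state=(-1.056, 1.895)
t=5.500: state=(0.273, 2.853)
t=6.000: state=(1.235, 0.702)
t=6.500: state=(0.918, -1.880)
t=7.000: state=(-0.337, -2.579)
t=7.500: state=(-1.154, -0.439)
t=8.000: state=(-0.742, 1.958)
t=8.500: state=(0.448, 2.251)
t=8.840: state=(1.000, 0.872)
largest grid value and its neighbours: omega(2.330)=3.46031, omega(2.340)=3.46084, omega(2.350)=3.45940
parabola through these three points peaks at t≈2.338 with omega≈3.46089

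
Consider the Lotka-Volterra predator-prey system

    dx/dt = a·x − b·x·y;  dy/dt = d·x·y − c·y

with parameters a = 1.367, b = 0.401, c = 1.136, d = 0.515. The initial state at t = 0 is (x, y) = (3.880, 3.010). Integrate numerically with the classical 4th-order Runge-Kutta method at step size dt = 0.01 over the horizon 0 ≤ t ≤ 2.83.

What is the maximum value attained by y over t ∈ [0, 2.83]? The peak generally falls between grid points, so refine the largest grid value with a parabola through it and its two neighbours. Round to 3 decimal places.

max y = 5.791

t=0.000: state=(3.880, 3.010)
step 1 (dt=0.01): k1=(0.621, 2.595), k2=(0.601, 2.611), k3=(0.601, 2.611), k4=(0.581, 2.627); state += dt/6·(k1+2k2+2k3+k4)
t=0.010: state=(3.886, 3.036)
t=0.020: state=(3.892, 3.063)
t=0.030: state=(3.897, 3.089)
continuing one RK4 step at a time; state shown every 10 steps (Δt=0.1):
t=0.100: state=(3.921, 3.285)
t=0.200: state=(3.917, 3.589)
t=0.300: state=(3.864, 3.915)
t=0.400: state=(3.761, 4.254)
t=0.500: state=(3.611, 4.591)
t=0.600: state=(3.421, 4.913)
t=0.700: state=(3.202, 5.201)
t=0.800: state=(2.965, 5.442)
t=0.900: state=(2.722, 5.624)
t=1.000: state=(2.485, 5.740)
t=1.100: state=(2.260, 5.789)
t=1.200: state=(2.055, 5.774)
t=1.300: state=(1.871, 5.702)
t=1.400: state=(1.711, 5.581)
t=1.500: state=(1.573, 5.420)
t=1.600: state=(1.456, 5.230)
t=1.700: state=(1.360, 5.019)
t=1.800: state=(1.280, 4.795)
t=1.900: state=(1.217, 4.564)
t=2.000: state=(1.167, 4.332)
t=2.100: state=(1.130, 4.102)
t=2.200: state=(1.104, 3.878)
t=2.300: state=(1.088, 3.662)
t=2.400: state=(1.081, 3.457)
t=2.500: state=(1.084, 3.262)
t=2.600: state=(1.094, 3.080)
t=2.700: state=(1.112, 2.910)
t=2.800: state=(1.139, 2.752)
t=2.830: state=(1.148, 2.707)
largest grid value and its neighbours: y(1.120)=5.79089, y(1.130)=5.79093, y(1.140)=5.79034
parabola through these three points peaks at t≈1.126 with y≈5.79099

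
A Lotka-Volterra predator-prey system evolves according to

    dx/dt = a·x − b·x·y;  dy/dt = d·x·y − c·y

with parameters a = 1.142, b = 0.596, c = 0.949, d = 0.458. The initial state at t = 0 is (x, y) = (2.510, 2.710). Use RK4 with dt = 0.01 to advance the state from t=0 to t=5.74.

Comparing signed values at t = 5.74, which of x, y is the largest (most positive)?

t=0.000: state=(2.510, 2.710)
step 1 (dt=0.01): k1=(-1.188, 0.544), k2=(-1.189, 0.537), k3=(-1.189, 0.537), k4=(-1.190, 0.530); state += dt/6·(k1+2k2+2k3+k4)
t=0.010: state=(2.498, 2.715)
t=0.020: state=(2.486, 2.721)
t=0.030: state=(2.474, 2.726)
continuing one RK4 step at a time; state shown every 20 steps (Δt=0.2):
t=0.200: state=(2.271, 2.790)
t=0.400: state=(2.043, 2.812)
t=0.600: state=(1.839, 2.777)
t=0.800: state=(1.667, 2.697)
t=1.000: state=(1.529, 2.581)
t=1.200: state=(1.423, 2.443)
t=1.400: state=(1.349, 2.294)
t=1.600: state=(1.301, 2.142)
t=1.800: state=(1.278, 1.993)
t=2.000: state=(1.277, 1.853)
t=2.200: state=(1.296, 1.724)
t=2.400: state=(1.336, 1.609)
t=2.600: state=(1.394, 1.508)
t=2.800: state=(1.472, 1.422)
t=3.000: state=(1.568, 1.351)
t=3.200: state=(1.683, 1.297)
t=3.400: state=(1.816, 1.259)
t=3.600: state=(1.967, 1.238)
t=3.800: state=(2.133, 1.235)
t=4.000: state=(2.311, 1.252)
t=4.200: state=(2.496, 1.291)
t=4.400: state=(2.680, 1.354)
t=4.600: state=(2.852, 1.443)
t=4.800: state=(2.997, 1.560)
t=5.000: state=(3.100, 1.707)
t=5.200: state=(3.147, 1.880)
t=5.400: state=(3.124, 2.074)
t=5.600: state=(3.030, 2.275)
t=5.740: state=(2.923, 2.411)
compare at T: x=2.923, y=2.411

largest component: x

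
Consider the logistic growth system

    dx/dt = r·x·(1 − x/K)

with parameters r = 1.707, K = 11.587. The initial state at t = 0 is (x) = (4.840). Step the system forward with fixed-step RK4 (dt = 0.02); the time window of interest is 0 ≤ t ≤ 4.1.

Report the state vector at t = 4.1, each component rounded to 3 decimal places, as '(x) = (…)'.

t=0.000: state=(4.840)
step 1 (dt=0.02): k1=(4.811), k2=(4.824), k3=(4.824), k4=(4.837); state += dt/6·(k1+2k2+2k3+k4)
t=0.020: state=(4.936)
t=0.040: state=(5.033)
t=0.060: state=(5.131)
continuing one RK4 step at a time; state shown every 10 steps (Δt=0.2):
t=0.200: state=(5.820)
t=0.400: state=(6.799)
t=0.600: state=(7.722)
t=0.800: state=(8.546)
t=1.000: state=(9.248)
t=1.200: state=(9.822)
t=1.400: state=(10.274)
t=1.600: state=(10.622)
t=1.800: state=(10.884)
t=2.000: state=(11.079)
t=2.200: state=(11.221)
t=2.400: state=(11.325)
t=2.600: state=(11.399)
t=2.800: state=(11.453)
t=3.000: state=(11.491)
t=3.200: state=(11.519)
t=3.400: state=(11.538)
t=3.600: state=(11.552)
t=3.800: state=(11.562)
t=4.000: state=(11.570)
t=4.100: state=(11.572)

(x) = (11.572)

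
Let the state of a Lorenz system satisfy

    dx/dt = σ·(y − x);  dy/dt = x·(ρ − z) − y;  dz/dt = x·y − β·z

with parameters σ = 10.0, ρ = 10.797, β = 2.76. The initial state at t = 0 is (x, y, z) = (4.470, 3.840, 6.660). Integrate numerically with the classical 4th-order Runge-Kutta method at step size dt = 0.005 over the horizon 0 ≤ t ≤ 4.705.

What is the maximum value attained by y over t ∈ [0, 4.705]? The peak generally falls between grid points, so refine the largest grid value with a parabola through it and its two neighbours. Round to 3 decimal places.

t=0.000: state=(4.470, 3.840, 6.660)
step 1 (dt=0.005): k1=(-6.300, 14.652, -1.217), k2=(-5.776, 14.564, -1.106), k3=(-5.791, 14.569, -1.102), k4=(-5.282, 14.484, -0.989); state += dt/6·(k1+2k2+2k3+k4)
t=0.005: state=(4.441, 3.913, 6.654)
t=0.010: state=(4.417, 3.985, 6.650)
t=0.015: state=(4.398, 4.056, 6.647)
continuing one RK4 step at a time; state shown every 40 steps (Δt=0.2):
t=0.200: state=(5.429, 6.400, 7.738)
t=0.400: state=(6.701, 6.674, 11.126)
t=0.600: state=(5.369, 4.418, 11.556)
t=0.800: state=(4.081, 3.842, 9.407)
t=1.000: state=(4.345, 4.787, 8.123)
t=1.200: state=(5.502, 6.085, 8.912)
t=1.400: state=(6.052, 5.918, 10.748)
t=1.600: state=(5.216, 4.694, 10.747)
t=1.800: state=(4.540, 4.443, 9.458)
t=2.000: state=(4.803, 5.117, 8.829)
t=2.200: state=(5.498, 5.786, 9.501)
t=2.400: state=(5.654, 5.506, 10.442)
t=2.600: state=(5.131, 4.850, 10.259)
t=2.800: state=(4.812, 4.801, 9.503)
t=3.000: state=(5.045, 5.251, 9.263)
t=3.200: state=(5.429, 5.554, 9.755)
t=3.400: state=(5.425, 5.306, 10.202)
t=3.600: state=(5.111, 4.966, 9.996)
t=3.800: state=(4.981, 5.004, 9.571)
t=4.000: state=(5.158, 5.283, 9.520)
t=4.200: state=(5.354, 5.399, 9.842)
t=4.400: state=(5.302, 5.219, 10.036)
t=4.600: state=(5.123, 5.052, 9.866)
t=4.705: state=(5.075, 5.058, 9.728)
largest grid value and its neighbours: y(0.310)=7.06120, y(0.315)=7.06323, y(0.320)=7.06243
parabola through these three points peaks at t≈0.316 with y≈7.06330

max y = 7.063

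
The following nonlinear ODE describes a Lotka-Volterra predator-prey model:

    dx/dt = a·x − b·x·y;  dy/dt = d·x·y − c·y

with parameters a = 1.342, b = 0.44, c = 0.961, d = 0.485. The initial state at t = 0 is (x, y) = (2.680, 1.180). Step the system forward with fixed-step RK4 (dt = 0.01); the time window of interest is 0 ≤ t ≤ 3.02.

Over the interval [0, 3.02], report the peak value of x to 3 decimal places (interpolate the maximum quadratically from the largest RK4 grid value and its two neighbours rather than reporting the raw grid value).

t=0.000: state=(2.680, 1.180)
step 1 (dt=0.01): k1=(2.205, 0.400), k2=(2.212, 0.407), k3=(2.212, 0.407), k4=(2.218, 0.414); state += dt/6·(k1+2k2+2k3+k4)
t=0.010: state=(2.702, 1.184)
t=0.020: state=(2.724, 1.188)
t=0.030: state=(2.747, 1.193)
continuing one RK4 step at a time; state shown every 10 steps (Δt=0.1):
t=0.100: state=(2.907, 1.227)
t=0.200: state=(3.145, 1.291)
t=0.300: state=(3.393, 1.374)
t=0.400: state=(3.644, 1.481)
t=0.500: state=(3.894, 1.615)
t=0.600: state=(4.133, 1.782)
t=0.700: state=(4.351, 1.989)
t=0.800: state=(4.534, 2.241)
t=0.900: state=(4.668, 2.545)
t=1.000: state=(4.736, 2.905)
t=1.100: state=(4.724, 3.321)
t=1.200: state=(4.621, 3.785)
t=1.300: state=(4.426, 4.283)
t=1.400: state=(4.145, 4.791)
t=1.500: state=(3.798, 5.278)
t=1.600: state=(3.410, 5.711)
t=1.700: state=(3.009, 6.061)
t=1.800: state=(2.620, 6.311)
t=1.900: state=(2.262, 6.452)
t=2.000: state=(1.945, 6.489)
t=2.100: state=(1.674, 6.434)
t=2.200: state=(1.446, 6.303)
t=2.300: state=(1.258, 6.112)
t=2.400: state=(1.105, 5.879)
t=2.500: state=(0.981, 5.617)
t=2.600: state=(0.882, 5.337)
t=2.700: state=(0.802, 5.050)
t=2.800: state=(0.740, 4.762)
t=2.900: state=(0.690, 4.478)
t=3.000: state=(0.652, 4.202)
t=3.020: state=(0.646, 4.148)
largest grid value and its neighbours: x(1.030)=4.74153, x(1.040)=4.74165, x(1.050)=4.74091
parabola through these three points peaks at t≈1.036 with x≈4.74171

max x = 4.742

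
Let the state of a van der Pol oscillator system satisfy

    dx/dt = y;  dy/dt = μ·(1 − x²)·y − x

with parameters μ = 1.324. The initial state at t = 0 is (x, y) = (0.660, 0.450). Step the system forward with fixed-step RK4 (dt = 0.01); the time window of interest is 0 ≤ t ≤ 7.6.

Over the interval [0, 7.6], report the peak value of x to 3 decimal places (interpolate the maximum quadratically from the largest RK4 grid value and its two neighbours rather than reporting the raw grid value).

t=0.000: state=(0.660, 0.450)
step 1 (dt=0.01): k1=(0.450, -0.324), k2=(0.448, -0.329), k3=(0.448, -0.329), k4=(0.447, -0.334); state += dt/6·(k1+2k2+2k3+k4)
t=0.010: state=(0.664, 0.447)
t=0.020: state=(0.669, 0.443)
t=0.030: state=(0.673, 0.440)
continuing one RK4 step at a time; state shown every 25 steps (Δt=0.25):
t=0.250: state=(0.760, 0.337)
t=0.500: state=(0.824, 0.170)
t=0.750: state=(0.842, -0.032)
t=1.000: state=(0.807, -0.254)
t=1.250: state=(0.713, -0.497)
t=1.500: state=(0.554, -0.783)
t=1.750: state=(0.315, -1.149)
t=2.000: state=(-0.030, -1.630)
t=2.250: state=(-0.503, -2.136)
t=2.500: state=(-1.062, -2.209)
t=2.750: state=(-1.533, -1.442)
t=3.000: state=(-1.768, -0.485)
t=3.250: state=(-1.810, 0.086)
t=3.500: state=(-1.750, 0.361)
t=3.750: state=(-1.640, 0.511)
t=4.000: state=(-1.497, 0.628)
t=4.250: state=(-1.325, 0.755)
t=4.500: state=(-1.116, 0.924)
t=4.750: state=(-0.856, 1.180)
t=5.000: state=(-0.514, 1.589)
t=5.250: state=(-0.041, 2.228)
t=5.500: state=(0.608, 2.921)
t=5.750: state=(1.341, 2.682)
t=6.000: state=(1.840, 1.251)
t=6.250: state=(2.003, 0.184)
t=6.500: state=(1.986, -0.250)
t=6.750: state=(1.900, -0.419)
t=7.000: state=(1.783, -0.510)
t=7.250: state=(1.646, -0.587)
t=7.500: state=(1.489, -0.675)
t=7.600: state=(1.419, -0.718)
largest grid value and its neighbours: x(6.320)=2.00996, x(6.330)=2.01002, x(6.340)=2.00988
parabola through these three points peaks at t≈6.328 with x≈2.01002

max x = 2.010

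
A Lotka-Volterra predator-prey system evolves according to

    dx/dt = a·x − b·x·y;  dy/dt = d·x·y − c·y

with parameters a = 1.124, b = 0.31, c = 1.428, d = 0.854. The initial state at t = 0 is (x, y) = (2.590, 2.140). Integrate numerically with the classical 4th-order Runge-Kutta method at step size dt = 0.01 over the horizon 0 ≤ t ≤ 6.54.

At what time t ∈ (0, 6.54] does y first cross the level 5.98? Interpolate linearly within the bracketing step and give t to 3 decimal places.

t=0.000: state=(2.590, 2.140)
step 1 (dt=0.01): k1=(1.193, 1.677), k2=(1.189, 1.695), k3=(1.189, 1.695), k4=(1.185, 1.713); state += dt/6·(k1+2k2+2k3+k4)
t=0.010: state=(2.602, 2.157)
t=0.020: state=(2.614, 2.174)
t=0.030: state=(2.625, 2.192)
continuing one RK4 step at a time; state shown every 25 steps (Δt=0.25):
t=0.250: state=(2.851, 2.681)
t=0.500: state=(2.976, 3.506)
t=0.750: state=(2.883, 4.606)
t=1.000: state=(2.552, 5.779)
t=1.040: state=(2.482, 5.948)
next step: t=1.050: state=(2.464, 5.989) — y has crossed 5.98
linear interpolation between t=1.040 (5.94794) and t=1.050 (5.98875) → t≈1.048

t = 1.048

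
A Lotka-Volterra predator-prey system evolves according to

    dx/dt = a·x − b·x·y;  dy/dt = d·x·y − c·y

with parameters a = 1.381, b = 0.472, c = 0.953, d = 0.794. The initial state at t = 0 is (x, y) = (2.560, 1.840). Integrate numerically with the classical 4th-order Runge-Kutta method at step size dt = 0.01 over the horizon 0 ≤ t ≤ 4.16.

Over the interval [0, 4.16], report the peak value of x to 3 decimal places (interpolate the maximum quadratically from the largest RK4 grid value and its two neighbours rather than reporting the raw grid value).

max x = 2.850

t=0.000: state=(2.560, 1.840)
step 1 (dt=0.01): k1=(1.312, 1.987), k2=(1.303, 2.007), k3=(1.303, 2.007), k4=(1.294, 2.027); state += dt/6·(k1+2k2+2k3+k4)
t=0.010: state=(2.573, 1.860)
t=0.020: state=(2.586, 1.881)
t=0.030: state=(2.599, 1.901)
continuing one RK4 step at a time; state shown every 20 steps (Δt=0.2):
t=0.200: state=(2.776, 2.326)
t=0.400: state=(2.849, 3.012)
t=0.600: state=(2.715, 3.884)
t=0.800: state=(2.373, 4.819)
t=1.000: state=(1.909, 5.599)
t=1.200: state=(1.448, 6.036)
t=1.400: state=(1.074, 6.086)
t=1.600: state=(0.805, 5.831)
t=1.800: state=(0.624, 5.393)
t=2.000: state=(0.507, 4.873)
t=2.200: state=(0.432, 4.337)
t=2.400: state=(0.388, 3.824)
t=2.600: state=(0.364, 3.354)
t=2.800: state=(0.357, 2.935)
t=3.000: state=(0.363, 2.568)
t=3.200: state=(0.381, 2.251)
t=3.400: state=(0.412, 1.981)
t=3.600: state=(0.455, 1.754)
t=3.800: state=(0.513, 1.565)
t=4.000: state=(0.588, 1.411)
t=4.160: state=(0.662, 1.312)
largest grid value and its neighbours: x(0.370)=2.84989, x(0.380)=2.85003, x(0.390)=2.84966
parabola through these three points peaks at t≈0.378 with x≈2.85005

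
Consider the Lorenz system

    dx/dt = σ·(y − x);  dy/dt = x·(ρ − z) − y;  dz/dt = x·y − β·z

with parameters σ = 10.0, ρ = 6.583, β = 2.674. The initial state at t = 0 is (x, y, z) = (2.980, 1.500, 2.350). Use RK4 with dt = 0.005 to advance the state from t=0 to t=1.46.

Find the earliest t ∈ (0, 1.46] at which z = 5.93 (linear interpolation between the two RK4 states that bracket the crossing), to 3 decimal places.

t = 0.585

t=0.000: state=(2.980, 1.500, 2.350)
step 1 (dt=0.005): k1=(-14.800, 11.114, -1.814), k2=(-14.152, 10.943, -1.776), k3=(-14.173, 10.950, -1.775), k4=(-13.544, 10.785, -1.737); state += dt/6·(k1+2k2+2k3+k4)
t=0.005: state=(2.909, 1.555, 2.341)
t=0.010: state=(2.844, 1.608, 2.333)
t=0.015: state=(2.785, 1.660, 2.324)
continuing one RK4 step at a time; state shown every 10 steps (Δt=0.05):
t=0.050: state=(2.506, 1.990, 2.277)
t=0.100: state=(2.392, 2.405, 2.242)
t=0.150: state=(2.482, 2.800, 2.258)
t=0.200: state=(2.692, 3.203, 2.339)
t=0.250: state=(2.982, 3.623, 2.500)
t=0.300: state=(3.326, 4.055, 2.755)
t=0.350: state=(3.705, 4.484, 3.115)
t=0.400: state=(4.098, 4.881, 3.583)
t=0.450: state=(4.479, 5.212, 4.152)
t=0.500: state=(4.819, 5.436, 4.796)
t=0.550: state=(5.085, 5.520, 5.471)
t=0.580: state=(5.196, 5.496, 5.867)
next step: t=0.585: state=(5.210, 5.486, 5.931) — z has crossed 5.93
linear interpolation between t=0.580 (5.86715) and t=0.585 (5.93113) → t≈0.585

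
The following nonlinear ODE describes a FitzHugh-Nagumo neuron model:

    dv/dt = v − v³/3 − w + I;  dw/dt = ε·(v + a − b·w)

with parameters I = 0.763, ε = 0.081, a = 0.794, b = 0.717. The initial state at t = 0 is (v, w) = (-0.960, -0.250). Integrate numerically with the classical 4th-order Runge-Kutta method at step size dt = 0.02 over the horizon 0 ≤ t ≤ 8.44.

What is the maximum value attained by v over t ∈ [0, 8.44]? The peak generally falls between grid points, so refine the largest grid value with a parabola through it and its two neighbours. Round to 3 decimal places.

max v = 1.967

t=0.000: state=(-0.960, -0.250)
step 1 (dt=0.02): k1=(0.348, 0.001), k2=(0.348, 0.001), k3=(0.348, 0.001), k4=(0.348, 0.002); state += dt/6·(k1+2k2+2k3+k4)
t=0.020: state=(-0.953, -0.250)
t=0.040: state=(-0.946, -0.250)
t=0.060: state=(-0.939, -0.250)
continuing one RK4 step at a time; state shown every 25 steps (Δt=0.5):
t=0.500: state=(-0.778, -0.246)
t=1.000: state=(-0.561, -0.234)
t=1.500: state=(-0.265, -0.212)
t=2.000: state=(0.187, -0.177)
t=2.500: state=(0.867, -0.120)
t=3.000: state=(1.566, -0.035)
t=3.500: state=(1.898, 0.068)
t=4.000: state=(1.966, 0.175)
t=4.500: state=(1.954, 0.280)
t=5.000: state=(1.924, 0.381)
t=5.500: state=(1.889, 0.478)
t=6.000: state=(1.852, 0.571)
t=6.500: state=(1.815, 0.660)
t=7.000: state=(1.778, 0.744)
t=7.500: state=(1.739, 0.825)
t=8.000: state=(1.701, 0.901)
t=8.440: state=(1.666, 0.966)
largest grid value and its neighbours: v(4.060)=1.96676, v(4.080)=1.96683, v(4.100)=1.96682
parabola through these three points peaks at t≈4.086 with v≈1.96684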